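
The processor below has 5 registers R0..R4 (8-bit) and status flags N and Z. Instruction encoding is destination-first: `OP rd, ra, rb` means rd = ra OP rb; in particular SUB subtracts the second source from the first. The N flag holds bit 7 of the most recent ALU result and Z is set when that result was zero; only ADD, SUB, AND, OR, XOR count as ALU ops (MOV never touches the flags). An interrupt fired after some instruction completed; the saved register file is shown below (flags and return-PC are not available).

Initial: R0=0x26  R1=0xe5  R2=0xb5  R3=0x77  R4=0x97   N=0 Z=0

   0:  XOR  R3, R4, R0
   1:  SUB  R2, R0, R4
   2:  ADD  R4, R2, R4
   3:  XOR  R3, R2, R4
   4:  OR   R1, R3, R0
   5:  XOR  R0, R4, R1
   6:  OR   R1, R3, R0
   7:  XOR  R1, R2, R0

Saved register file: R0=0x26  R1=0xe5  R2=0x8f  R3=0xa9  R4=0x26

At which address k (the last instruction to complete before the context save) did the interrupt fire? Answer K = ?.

after  0: R0=0x26 R1=0xe5 R2=0xb5 R3=0xb1 R4=0x97  N=1 Z=0
after  1: R0=0x26 R1=0xe5 R2=0x8f R3=0xb1 R4=0x97  N=1 Z=0
after  2: R0=0x26 R1=0xe5 R2=0x8f R3=0xb1 R4=0x26  N=0 Z=0
after  3: R0=0x26 R1=0xe5 R2=0x8f R3=0xa9 R4=0x26  N=1 Z=0
-- IRQ taken; context saved, return-PC = 4 --

K = 3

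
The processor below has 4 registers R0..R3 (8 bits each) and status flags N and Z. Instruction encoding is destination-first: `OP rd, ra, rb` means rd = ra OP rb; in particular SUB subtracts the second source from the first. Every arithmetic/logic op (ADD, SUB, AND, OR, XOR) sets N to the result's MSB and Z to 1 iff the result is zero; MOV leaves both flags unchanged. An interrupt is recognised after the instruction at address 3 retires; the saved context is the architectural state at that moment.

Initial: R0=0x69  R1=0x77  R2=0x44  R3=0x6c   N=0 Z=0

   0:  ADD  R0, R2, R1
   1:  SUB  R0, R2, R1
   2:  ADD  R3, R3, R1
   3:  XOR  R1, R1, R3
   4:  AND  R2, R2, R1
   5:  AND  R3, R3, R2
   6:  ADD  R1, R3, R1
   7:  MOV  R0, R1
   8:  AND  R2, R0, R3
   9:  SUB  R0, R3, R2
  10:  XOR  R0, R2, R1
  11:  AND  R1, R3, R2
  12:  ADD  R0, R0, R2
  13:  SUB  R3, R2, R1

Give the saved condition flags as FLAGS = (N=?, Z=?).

after  0: R0=0xbb R1=0x77 R2=0x44 R3=0x6c  N=1 Z=0
after  1: R0=0xcd R1=0x77 R2=0x44 R3=0x6c  N=1 Z=0
after  2: R0=0xcd R1=0x77 R2=0x44 R3=0xe3  N=1 Z=0
after  3: R0=0xcd R1=0x94 R2=0x44 R3=0xe3  N=1 Z=0
-- IRQ taken; context saved, return-PC = 4 --

FLAGS = (N=1, Z=0)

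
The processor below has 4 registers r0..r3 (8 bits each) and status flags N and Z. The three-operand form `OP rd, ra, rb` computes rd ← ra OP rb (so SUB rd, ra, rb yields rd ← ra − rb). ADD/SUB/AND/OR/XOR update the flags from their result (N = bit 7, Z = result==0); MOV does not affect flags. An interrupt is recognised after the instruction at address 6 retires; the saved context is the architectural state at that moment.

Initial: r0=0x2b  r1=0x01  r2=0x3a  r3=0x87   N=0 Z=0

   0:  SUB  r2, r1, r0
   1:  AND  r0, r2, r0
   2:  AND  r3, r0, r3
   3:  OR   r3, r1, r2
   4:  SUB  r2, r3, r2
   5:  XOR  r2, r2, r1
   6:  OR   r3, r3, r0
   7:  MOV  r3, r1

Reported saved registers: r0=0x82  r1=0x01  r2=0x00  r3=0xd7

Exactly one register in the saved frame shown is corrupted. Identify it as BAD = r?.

after  0: r0=0x2b r1=0x01 r2=0xd6 r3=0x87  N=1 Z=0
after  1: r0=0x02 r1=0x01 r2=0xd6 r3=0x87  N=0 Z=0
after  2: r0=0x02 r1=0x01 r2=0xd6 r3=0x02  N=0 Z=0
after  3: r0=0x02 r1=0x01 r2=0xd6 r3=0xd7  N=1 Z=0
after  4: r0=0x02 r1=0x01 r2=0x01 r3=0xd7  N=0 Z=0
after  5: r0=0x02 r1=0x01 r2=0x00 r3=0xd7  N=0 Z=1
after  6: r0=0x02 r1=0x01 r2=0x00 r3=0xd7  N=1 Z=0
-- IRQ taken; context saved, return-PC = 7 --
mismatch: r0: reported 0x82 vs actual 0x02

BAD = r0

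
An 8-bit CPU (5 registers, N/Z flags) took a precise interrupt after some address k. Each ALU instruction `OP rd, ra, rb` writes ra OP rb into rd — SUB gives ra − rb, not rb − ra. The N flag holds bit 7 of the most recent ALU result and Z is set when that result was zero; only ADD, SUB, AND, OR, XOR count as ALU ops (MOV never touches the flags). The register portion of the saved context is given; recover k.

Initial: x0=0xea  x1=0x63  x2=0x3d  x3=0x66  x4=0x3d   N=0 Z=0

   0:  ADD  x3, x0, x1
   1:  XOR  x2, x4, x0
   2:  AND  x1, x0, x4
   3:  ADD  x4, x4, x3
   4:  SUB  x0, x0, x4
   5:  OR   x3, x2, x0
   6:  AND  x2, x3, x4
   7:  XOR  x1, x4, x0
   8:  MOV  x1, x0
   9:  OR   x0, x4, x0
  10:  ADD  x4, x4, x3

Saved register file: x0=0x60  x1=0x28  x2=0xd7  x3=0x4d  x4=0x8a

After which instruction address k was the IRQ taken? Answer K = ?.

K = 4

after  0: x0=0xea x1=0x63 x2=0x3d x3=0x4d x4=0x3d  N=0 Z=0
after  1: x0=0xea x1=0x63 x2=0xd7 x3=0x4d x4=0x3d  N=1 Z=0
after  2: x0=0xea x1=0x28 x2=0xd7 x3=0x4d x4=0x3d  N=0 Z=0
after  3: x0=0xea x1=0x28 x2=0xd7 x3=0x4d x4=0x8a  N=1 Z=0
after  4: x0=0x60 x1=0x28 x2=0xd7 x3=0x4d x4=0x8a  N=0 Z=0
-- IRQ taken; context saved, return-PC = 5 --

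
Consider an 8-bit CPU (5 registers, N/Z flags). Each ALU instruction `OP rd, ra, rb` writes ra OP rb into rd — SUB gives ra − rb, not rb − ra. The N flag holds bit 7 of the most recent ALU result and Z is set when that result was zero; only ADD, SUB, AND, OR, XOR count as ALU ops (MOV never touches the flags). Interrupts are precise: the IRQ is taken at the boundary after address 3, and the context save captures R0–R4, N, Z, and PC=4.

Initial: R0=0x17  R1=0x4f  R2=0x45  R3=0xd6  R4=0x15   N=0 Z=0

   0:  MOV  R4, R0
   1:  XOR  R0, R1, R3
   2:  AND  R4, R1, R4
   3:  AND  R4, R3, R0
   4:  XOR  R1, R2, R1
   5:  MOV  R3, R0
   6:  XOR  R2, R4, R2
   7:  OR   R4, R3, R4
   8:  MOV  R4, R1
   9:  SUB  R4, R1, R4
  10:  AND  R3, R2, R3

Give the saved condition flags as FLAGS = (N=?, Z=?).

FLAGS = (N=1, Z=0)

after  0: R0=0x17 R1=0x4f R2=0x45 R3=0xd6 R4=0x17  N=0 Z=0
after  1: R0=0x99 R1=0x4f R2=0x45 R3=0xd6 R4=0x17  N=1 Z=0
after  2: R0=0x99 R1=0x4f R2=0x45 R3=0xd6 R4=0x07  N=0 Z=0
after  3: R0=0x99 R1=0x4f R2=0x45 R3=0xd6 R4=0x90  N=1 Z=0
-- IRQ taken; context saved, return-PC = 4 --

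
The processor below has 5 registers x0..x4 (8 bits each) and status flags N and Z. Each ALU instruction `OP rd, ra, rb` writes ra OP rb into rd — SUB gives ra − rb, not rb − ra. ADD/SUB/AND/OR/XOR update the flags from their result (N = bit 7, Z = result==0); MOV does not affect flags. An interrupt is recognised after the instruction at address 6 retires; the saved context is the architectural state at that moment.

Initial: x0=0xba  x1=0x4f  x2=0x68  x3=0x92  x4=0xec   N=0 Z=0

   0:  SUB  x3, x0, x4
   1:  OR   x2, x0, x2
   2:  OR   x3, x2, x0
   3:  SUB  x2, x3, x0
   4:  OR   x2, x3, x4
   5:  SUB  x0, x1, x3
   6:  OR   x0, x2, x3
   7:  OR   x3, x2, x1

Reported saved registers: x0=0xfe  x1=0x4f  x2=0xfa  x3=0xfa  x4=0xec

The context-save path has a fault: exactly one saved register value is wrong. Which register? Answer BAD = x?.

BAD = x2

after  0: x0=0xba x1=0x4f x2=0x68 x3=0xce x4=0xec  N=1 Z=0
after  1: x0=0xba x1=0x4f x2=0xfa x3=0xce x4=0xec  N=1 Z=0
after  2: x0=0xba x1=0x4f x2=0xfa x3=0xfa x4=0xec  N=1 Z=0
after  3: x0=0xba x1=0x4f x2=0x40 x3=0xfa x4=0xec  N=0 Z=0
after  4: x0=0xba x1=0x4f x2=0xfe x3=0xfa x4=0xec  N=1 Z=0
after  5: x0=0x55 x1=0x4f x2=0xfe x3=0xfa x4=0xec  N=0 Z=0
after  6: x0=0xfe x1=0x4f x2=0xfe x3=0xfa x4=0xec  N=1 Z=0
-- IRQ taken; context saved, return-PC = 7 --
mismatch: x2: reported 0xfa vs actual 0xfe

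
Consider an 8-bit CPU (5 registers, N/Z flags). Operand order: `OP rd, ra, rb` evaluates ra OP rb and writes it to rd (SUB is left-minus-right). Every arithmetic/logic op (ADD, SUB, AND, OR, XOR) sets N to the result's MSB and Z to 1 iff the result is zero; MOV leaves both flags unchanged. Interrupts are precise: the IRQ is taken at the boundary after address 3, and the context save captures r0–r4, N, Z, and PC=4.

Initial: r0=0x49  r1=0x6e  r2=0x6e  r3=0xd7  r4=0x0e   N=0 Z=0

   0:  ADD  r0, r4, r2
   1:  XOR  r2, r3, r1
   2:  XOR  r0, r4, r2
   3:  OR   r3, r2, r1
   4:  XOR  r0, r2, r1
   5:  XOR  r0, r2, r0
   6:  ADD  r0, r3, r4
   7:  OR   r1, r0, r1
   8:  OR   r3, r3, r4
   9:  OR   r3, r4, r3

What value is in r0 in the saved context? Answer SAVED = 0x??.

after  0: r0=0x7c r1=0x6e r2=0x6e r3=0xd7 r4=0x0e  N=0 Z=0
after  1: r0=0x7c r1=0x6e r2=0xb9 r3=0xd7 r4=0x0e  N=1 Z=0
after  2: r0=0xb7 r1=0x6e r2=0xb9 r3=0xd7 r4=0x0e  N=1 Z=0
after  3: r0=0xb7 r1=0x6e r2=0xb9 r3=0xff r4=0x0e  N=1 Z=0
-- IRQ taken; context saved, return-PC = 4 --

SAVED = 0xb7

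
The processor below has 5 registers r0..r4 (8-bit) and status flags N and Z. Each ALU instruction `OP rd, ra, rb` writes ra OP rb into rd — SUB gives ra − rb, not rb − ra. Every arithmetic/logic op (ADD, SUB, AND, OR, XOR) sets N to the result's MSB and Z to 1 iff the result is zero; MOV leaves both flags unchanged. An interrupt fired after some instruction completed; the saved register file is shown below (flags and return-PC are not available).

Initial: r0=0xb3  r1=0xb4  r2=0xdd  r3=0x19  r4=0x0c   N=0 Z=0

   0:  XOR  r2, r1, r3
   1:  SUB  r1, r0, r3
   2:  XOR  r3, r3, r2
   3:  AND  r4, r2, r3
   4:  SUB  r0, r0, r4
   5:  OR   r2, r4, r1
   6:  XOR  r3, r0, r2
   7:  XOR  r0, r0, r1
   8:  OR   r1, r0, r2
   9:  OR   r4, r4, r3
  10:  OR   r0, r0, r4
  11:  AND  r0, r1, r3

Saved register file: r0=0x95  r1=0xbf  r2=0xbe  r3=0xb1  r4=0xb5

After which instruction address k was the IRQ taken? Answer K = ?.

K = 9

after  0: r0=0xb3 r1=0xb4 r2=0xad r3=0x19 r4=0x0c  N=1 Z=0
after  1: r0=0xb3 r1=0x9a r2=0xad r3=0x19 r4=0x0c  N=1 Z=0
after  2: r0=0xb3 r1=0x9a r2=0xad r3=0xb4 r4=0x0c  N=1 Z=0
after  3: r0=0xb3 r1=0x9a r2=0xad r3=0xb4 r4=0xa4  N=1 Z=0
after  4: r0=0x0f r1=0x9a r2=0xad r3=0xb4 r4=0xa4  N=0 Z=0
after  5: r0=0x0f r1=0x9a r2=0xbe r3=0xb4 r4=0xa4  N=1 Z=0
after  6: r0=0x0f r1=0x9a r2=0xbe r3=0xb1 r4=0xa4  N=1 Z=0
after  7: r0=0x95 r1=0x9a r2=0xbe r3=0xb1 r4=0xa4  N=1 Z=0
after  8: r0=0x95 r1=0xbf r2=0xbe r3=0xb1 r4=0xa4  N=1 Z=0
after  9: r0=0x95 r1=0xbf r2=0xbe r3=0xb1 r4=0xb5  N=1 Z=0
-- IRQ taken; context saved, return-PC = 10 --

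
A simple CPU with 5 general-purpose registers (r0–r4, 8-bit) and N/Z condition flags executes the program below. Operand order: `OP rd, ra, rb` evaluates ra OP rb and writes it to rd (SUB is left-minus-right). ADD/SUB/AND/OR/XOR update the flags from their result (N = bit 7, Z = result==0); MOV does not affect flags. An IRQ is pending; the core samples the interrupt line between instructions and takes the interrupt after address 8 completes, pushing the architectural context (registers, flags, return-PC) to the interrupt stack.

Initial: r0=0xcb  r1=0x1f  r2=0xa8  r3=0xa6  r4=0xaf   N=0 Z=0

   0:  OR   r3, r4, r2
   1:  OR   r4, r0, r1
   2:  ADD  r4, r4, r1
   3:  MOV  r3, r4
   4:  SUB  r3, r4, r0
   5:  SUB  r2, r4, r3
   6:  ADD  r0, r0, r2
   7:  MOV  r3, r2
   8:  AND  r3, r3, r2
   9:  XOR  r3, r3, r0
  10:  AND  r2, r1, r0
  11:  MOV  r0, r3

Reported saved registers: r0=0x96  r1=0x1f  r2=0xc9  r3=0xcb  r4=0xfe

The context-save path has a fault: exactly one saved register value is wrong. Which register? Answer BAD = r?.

BAD = r2

after  0: r0=0xcb r1=0x1f r2=0xa8 r3=0xaf r4=0xaf  N=1 Z=0
after  1: r0=0xcb r1=0x1f r2=0xa8 r3=0xaf r4=0xdf  N=1 Z=0
after  2: r0=0xcb r1=0x1f r2=0xa8 r3=0xaf r4=0xfe  N=1 Z=0
after  3: r0=0xcb r1=0x1f r2=0xa8 r3=0xfe r4=0xfe  N=1 Z=0
after  4: r0=0xcb r1=0x1f r2=0xa8 r3=0x33 r4=0xfe  N=0 Z=0
after  5: r0=0xcb r1=0x1f r2=0xcb r3=0x33 r4=0xfe  N=1 Z=0
after  6: r0=0x96 r1=0x1f r2=0xcb r3=0x33 r4=0xfe  N=1 Z=0
after  7: r0=0x96 r1=0x1f r2=0xcb r3=0xcb r4=0xfe  N=1 Z=0
after  8: r0=0x96 r1=0x1f r2=0xcb r3=0xcb r4=0xfe  N=1 Z=0
-- IRQ taken; context saved, return-PC = 9 --
mismatch: r2: reported 0xc9 vs actual 0xcb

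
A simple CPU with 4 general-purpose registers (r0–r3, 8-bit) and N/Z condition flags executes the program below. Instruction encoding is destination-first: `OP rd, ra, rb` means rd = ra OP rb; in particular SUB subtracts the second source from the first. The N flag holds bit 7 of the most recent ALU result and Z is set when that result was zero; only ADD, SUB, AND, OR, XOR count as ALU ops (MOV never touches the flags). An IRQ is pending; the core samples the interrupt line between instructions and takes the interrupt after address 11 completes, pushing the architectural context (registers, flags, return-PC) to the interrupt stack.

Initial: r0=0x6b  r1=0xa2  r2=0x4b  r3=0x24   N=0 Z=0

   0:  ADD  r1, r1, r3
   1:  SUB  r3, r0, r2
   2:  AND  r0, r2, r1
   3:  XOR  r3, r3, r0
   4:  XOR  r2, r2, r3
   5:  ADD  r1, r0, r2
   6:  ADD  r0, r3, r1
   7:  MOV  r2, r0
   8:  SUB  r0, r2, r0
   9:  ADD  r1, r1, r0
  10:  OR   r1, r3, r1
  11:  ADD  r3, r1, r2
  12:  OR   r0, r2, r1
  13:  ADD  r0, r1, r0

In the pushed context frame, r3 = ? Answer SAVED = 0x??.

SAVED = 0x38

after  0: r0=0x6b r1=0xc6 r2=0x4b r3=0x24  N=1 Z=0
after  1: r0=0x6b r1=0xc6 r2=0x4b r3=0x20  N=0 Z=0
after  2: r0=0x42 r1=0xc6 r2=0x4b r3=0x20  N=0 Z=0
after  3: r0=0x42 r1=0xc6 r2=0x4b r3=0x62  N=0 Z=0
after  4: r0=0x42 r1=0xc6 r2=0x29 r3=0x62  N=0 Z=0
after  5: r0=0x42 r1=0x6b r2=0x29 r3=0x62  N=0 Z=0
after  6: r0=0xcd r1=0x6b r2=0x29 r3=0x62  N=1 Z=0
after  7: r0=0xcd r1=0x6b r2=0xcd r3=0x62  N=1 Z=0
after  8: r0=0x00 r1=0x6b r2=0xcd r3=0x62  N=0 Z=1
after  9: r0=0x00 r1=0x6b r2=0xcd r3=0x62  N=0 Z=0
after 10: r0=0x00 r1=0x6b r2=0xcd r3=0x62  N=0 Z=0
after 11: r0=0x00 r1=0x6b r2=0xcd r3=0x38  N=0 Z=0
-- IRQ taken; context saved, return-PC = 12 --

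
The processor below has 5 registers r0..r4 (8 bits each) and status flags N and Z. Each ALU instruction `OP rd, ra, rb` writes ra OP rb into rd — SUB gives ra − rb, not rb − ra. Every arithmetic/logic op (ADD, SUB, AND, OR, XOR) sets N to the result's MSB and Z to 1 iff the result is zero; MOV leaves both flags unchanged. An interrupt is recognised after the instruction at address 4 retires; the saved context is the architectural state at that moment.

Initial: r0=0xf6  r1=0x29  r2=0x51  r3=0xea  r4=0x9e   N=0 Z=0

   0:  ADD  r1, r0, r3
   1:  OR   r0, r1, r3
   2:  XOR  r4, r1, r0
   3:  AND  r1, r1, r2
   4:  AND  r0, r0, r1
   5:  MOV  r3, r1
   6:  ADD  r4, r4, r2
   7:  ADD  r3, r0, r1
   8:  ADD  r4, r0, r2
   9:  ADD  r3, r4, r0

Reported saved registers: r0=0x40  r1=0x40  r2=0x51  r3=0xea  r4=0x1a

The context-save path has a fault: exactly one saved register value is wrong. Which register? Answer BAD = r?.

BAD = r4

after  0: r0=0xf6 r1=0xe0 r2=0x51 r3=0xea r4=0x9e  N=1 Z=0
after  1: r0=0xea r1=0xe0 r2=0x51 r3=0xea r4=0x9e  N=1 Z=0
after  2: r0=0xea r1=0xe0 r2=0x51 r3=0xea r4=0x0a  N=0 Z=0
after  3: r0=0xea r1=0x40 r2=0x51 r3=0xea r4=0x0a  N=0 Z=0
after  4: r0=0x40 r1=0x40 r2=0x51 r3=0xea r4=0x0a  N=0 Z=0
-- IRQ taken; context saved, return-PC = 5 --
mismatch: r4: reported 0x1a vs actual 0x0a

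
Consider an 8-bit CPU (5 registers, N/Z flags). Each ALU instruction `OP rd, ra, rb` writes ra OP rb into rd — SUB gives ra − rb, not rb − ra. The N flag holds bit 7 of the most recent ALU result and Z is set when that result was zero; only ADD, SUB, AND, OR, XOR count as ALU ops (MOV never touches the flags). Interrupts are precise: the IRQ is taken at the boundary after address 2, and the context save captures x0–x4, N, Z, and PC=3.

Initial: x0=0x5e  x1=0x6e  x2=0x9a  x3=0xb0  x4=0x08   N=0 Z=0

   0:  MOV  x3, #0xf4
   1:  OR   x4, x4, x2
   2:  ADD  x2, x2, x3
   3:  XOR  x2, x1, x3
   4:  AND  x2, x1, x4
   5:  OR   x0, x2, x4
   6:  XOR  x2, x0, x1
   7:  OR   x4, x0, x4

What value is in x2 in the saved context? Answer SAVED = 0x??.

after  0: x0=0x5e x1=0x6e x2=0x9a x3=0xf4 x4=0x08  N=0 Z=0
after  1: x0=0x5e x1=0x6e x2=0x9a x3=0xf4 x4=0x9a  N=1 Z=0
after  2: x0=0x5e x1=0x6e x2=0x8e x3=0xf4 x4=0x9a  N=1 Z=0
-- IRQ taken; context saved, return-PC = 3 --

SAVED = 0x8e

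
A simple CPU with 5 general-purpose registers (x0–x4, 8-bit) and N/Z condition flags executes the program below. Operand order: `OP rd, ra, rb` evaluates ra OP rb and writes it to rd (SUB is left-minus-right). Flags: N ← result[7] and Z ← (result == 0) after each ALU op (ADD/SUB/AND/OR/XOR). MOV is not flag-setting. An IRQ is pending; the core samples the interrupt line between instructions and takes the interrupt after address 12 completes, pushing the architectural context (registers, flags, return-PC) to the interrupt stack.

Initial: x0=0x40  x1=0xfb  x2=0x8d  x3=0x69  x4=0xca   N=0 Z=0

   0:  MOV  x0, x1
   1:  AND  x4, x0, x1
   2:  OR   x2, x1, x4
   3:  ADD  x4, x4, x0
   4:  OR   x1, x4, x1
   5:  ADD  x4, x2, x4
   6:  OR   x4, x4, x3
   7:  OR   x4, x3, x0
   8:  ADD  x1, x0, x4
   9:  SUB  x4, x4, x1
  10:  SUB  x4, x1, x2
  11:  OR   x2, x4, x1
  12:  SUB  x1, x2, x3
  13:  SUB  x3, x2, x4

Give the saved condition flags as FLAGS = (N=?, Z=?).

after  0: x0=0xfb x1=0xfb x2=0x8d x3=0x69 x4=0xca  N=0 Z=0
after  1: x0=0xfb x1=0xfb x2=0x8d x3=0x69 x4=0xfb  N=1 Z=0
after  2: x0=0xfb x1=0xfb x2=0xfb x3=0x69 x4=0xfb  N=1 Z=0
after  3: x0=0xfb x1=0xfb x2=0xfb x3=0x69 x4=0xf6  N=1 Z=0
after  4: x0=0xfb x1=0xff x2=0xfb x3=0x69 x4=0xf6  N=1 Z=0
after  5: x0=0xfb x1=0xff x2=0xfb x3=0x69 x4=0xf1  N=1 Z=0
after  6: x0=0xfb x1=0xff x2=0xfb x3=0x69 x4=0xf9  N=1 Z=0
after  7: x0=0xfb x1=0xff x2=0xfb x3=0x69 x4=0xfb  N=1 Z=0
after  8: x0=0xfb x1=0xf6 x2=0xfb x3=0x69 x4=0xfb  N=1 Z=0
after  9: x0=0xfb x1=0xf6 x2=0xfb x3=0x69 x4=0x05  N=0 Z=0
after 10: x0=0xfb x1=0xf6 x2=0xfb x3=0x69 x4=0xfb  N=1 Z=0
after 11: x0=0xfb x1=0xf6 x2=0xff x3=0x69 x4=0xfb  N=1 Z=0
after 12: x0=0xfb x1=0x96 x2=0xff x3=0x69 x4=0xfb  N=1 Z=0
-- IRQ taken; context saved, return-PC = 13 --

FLAGS = (N=1, Z=0)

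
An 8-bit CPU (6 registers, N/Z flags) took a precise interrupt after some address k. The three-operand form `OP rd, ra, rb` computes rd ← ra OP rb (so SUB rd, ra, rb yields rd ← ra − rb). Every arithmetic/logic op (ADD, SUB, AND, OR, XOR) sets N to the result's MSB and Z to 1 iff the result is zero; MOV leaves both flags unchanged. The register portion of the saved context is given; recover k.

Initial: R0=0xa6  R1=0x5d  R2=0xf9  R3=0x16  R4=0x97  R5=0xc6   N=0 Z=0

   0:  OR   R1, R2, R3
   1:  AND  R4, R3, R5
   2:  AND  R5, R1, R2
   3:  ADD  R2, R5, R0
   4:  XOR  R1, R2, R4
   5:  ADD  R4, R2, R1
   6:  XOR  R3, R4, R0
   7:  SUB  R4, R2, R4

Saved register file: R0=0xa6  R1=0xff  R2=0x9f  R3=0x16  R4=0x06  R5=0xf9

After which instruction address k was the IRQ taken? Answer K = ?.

after  0: R0=0xa6 R1=0xff R2=0xf9 R3=0x16 R4=0x97 R5=0xc6  N=1 Z=0
after  1: R0=0xa6 R1=0xff R2=0xf9 R3=0x16 R4=0x06 R5=0xc6  N=0 Z=0
after  2: R0=0xa6 R1=0xff R2=0xf9 R3=0x16 R4=0x06 R5=0xf9  N=1 Z=0
after  3: R0=0xa6 R1=0xff R2=0x9f R3=0x16 R4=0x06 R5=0xf9  N=1 Z=0
-- IRQ taken; context saved, return-PC = 4 --

K = 3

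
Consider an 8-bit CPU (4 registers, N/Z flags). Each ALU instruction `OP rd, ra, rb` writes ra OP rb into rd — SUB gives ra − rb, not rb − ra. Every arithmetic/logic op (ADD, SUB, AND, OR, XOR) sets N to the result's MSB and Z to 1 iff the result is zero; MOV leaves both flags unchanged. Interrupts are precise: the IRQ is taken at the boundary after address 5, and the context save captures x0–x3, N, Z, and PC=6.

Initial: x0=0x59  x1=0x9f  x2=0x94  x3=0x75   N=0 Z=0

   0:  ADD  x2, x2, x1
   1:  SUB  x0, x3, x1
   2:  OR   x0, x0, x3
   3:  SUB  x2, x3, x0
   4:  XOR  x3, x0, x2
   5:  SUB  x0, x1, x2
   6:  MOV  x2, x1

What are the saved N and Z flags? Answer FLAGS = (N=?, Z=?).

after  0: x0=0x59 x1=0x9f x2=0x33 x3=0x75  N=0 Z=0
after  1: x0=0xd6 x1=0x9f x2=0x33 x3=0x75  N=1 Z=0
after  2: x0=0xf7 x1=0x9f x2=0x33 x3=0x75  N=1 Z=0
after  3: x0=0xf7 x1=0x9f x2=0x7e x3=0x75  N=0 Z=0
after  4: x0=0xf7 x1=0x9f x2=0x7e x3=0x89  N=1 Z=0
after  5: x0=0x21 x1=0x9f x2=0x7e x3=0x89  N=0 Z=0
-- IRQ taken; context saved, return-PC = 6 --

FLAGS = (N=0, Z=0)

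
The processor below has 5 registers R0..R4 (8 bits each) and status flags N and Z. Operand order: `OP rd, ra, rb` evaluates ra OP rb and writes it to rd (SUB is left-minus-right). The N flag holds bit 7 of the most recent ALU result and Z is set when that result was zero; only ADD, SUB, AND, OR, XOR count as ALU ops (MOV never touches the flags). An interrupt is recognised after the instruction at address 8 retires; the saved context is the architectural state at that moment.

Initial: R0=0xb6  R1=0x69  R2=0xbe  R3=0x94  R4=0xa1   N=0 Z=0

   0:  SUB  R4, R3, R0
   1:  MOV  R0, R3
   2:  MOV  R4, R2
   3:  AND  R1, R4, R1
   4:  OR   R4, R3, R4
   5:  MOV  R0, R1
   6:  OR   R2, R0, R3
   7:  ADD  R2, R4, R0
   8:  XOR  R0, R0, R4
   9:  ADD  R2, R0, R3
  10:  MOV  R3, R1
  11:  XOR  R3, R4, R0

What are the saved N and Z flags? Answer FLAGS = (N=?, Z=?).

FLAGS = (N=1, Z=0)

after  0: R0=0xb6 R1=0x69 R2=0xbe R3=0x94 R4=0xde  N=1 Z=0
after  1: R0=0x94 R1=0x69 R2=0xbe R3=0x94 R4=0xde  N=1 Z=0
after  2: R0=0x94 R1=0x69 R2=0xbe R3=0x94 R4=0xbe  N=1 Z=0
after  3: R0=0x94 R1=0x28 R2=0xbe R3=0x94 R4=0xbe  N=0 Z=0
after  4: R0=0x94 R1=0x28 R2=0xbe R3=0x94 R4=0xbe  N=1 Z=0
after  5: R0=0x28 R1=0x28 R2=0xbe R3=0x94 R4=0xbe  N=1 Z=0
after  6: R0=0x28 R1=0x28 R2=0xbc R3=0x94 R4=0xbe  N=1 Z=0
after  7: R0=0x28 R1=0x28 R2=0xe6 R3=0x94 R4=0xbe  N=1 Z=0
after  8: R0=0x96 R1=0x28 R2=0xe6 R3=0x94 R4=0xbe  N=1 Z=0
-- IRQ taken; context saved, return-PC = 9 --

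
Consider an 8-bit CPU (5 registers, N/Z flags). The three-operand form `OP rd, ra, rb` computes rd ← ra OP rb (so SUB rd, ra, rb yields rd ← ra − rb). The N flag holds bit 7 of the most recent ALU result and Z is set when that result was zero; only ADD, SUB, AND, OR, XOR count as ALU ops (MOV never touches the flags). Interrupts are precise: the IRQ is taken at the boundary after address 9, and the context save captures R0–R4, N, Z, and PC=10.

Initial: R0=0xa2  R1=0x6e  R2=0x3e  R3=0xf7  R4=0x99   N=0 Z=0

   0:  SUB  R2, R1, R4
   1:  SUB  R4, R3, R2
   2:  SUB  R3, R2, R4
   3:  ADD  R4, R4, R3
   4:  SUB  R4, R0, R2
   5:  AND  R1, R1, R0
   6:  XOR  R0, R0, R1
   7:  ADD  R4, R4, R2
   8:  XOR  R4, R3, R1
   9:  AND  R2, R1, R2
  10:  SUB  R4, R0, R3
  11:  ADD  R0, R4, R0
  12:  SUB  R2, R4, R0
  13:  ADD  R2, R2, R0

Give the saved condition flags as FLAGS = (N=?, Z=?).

FLAGS = (N=0, Z=1)

after  0: R0=0xa2 R1=0x6e R2=0xd5 R3=0xf7 R4=0x99  N=1 Z=0
after  1: R0=0xa2 R1=0x6e R2=0xd5 R3=0xf7 R4=0x22  N=0 Z=0
after  2: R0=0xa2 R1=0x6e R2=0xd5 R3=0xb3 R4=0x22  N=1 Z=0
after  3: R0=0xa2 R1=0x6e R2=0xd5 R3=0xb3 R4=0xd5  N=1 Z=0
after  4: R0=0xa2 R1=0x6e R2=0xd5 R3=0xb3 R4=0xcd  N=1 Z=0
after  5: R0=0xa2 R1=0x22 R2=0xd5 R3=0xb3 R4=0xcd  N=0 Z=0
after  6: R0=0x80 R1=0x22 R2=0xd5 R3=0xb3 R4=0xcd  N=1 Z=0
after  7: R0=0x80 R1=0x22 R2=0xd5 R3=0xb3 R4=0xa2  N=1 Z=0
after  8: R0=0x80 R1=0x22 R2=0xd5 R3=0xb3 R4=0x91  N=1 Z=0
after  9: R0=0x80 R1=0x22 R2=0x00 R3=0xb3 R4=0x91  N=0 Z=1
-- IRQ taken; context saved, return-PC = 10 --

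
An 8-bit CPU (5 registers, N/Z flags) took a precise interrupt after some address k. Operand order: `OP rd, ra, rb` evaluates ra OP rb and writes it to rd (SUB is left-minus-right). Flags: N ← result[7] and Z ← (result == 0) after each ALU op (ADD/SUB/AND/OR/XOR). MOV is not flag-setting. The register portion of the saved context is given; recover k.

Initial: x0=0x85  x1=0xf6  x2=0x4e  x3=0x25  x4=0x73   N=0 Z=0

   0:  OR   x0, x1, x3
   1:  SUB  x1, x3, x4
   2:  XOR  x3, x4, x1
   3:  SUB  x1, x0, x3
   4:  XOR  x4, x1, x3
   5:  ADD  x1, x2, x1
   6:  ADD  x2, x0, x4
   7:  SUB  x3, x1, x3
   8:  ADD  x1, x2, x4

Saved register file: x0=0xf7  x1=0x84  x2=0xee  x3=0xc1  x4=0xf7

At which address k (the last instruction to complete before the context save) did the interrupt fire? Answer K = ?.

after  0: x0=0xf7 x1=0xf6 x2=0x4e x3=0x25 x4=0x73  N=1 Z=0
after  1: x0=0xf7 x1=0xb2 x2=0x4e x3=0x25 x4=0x73  N=1 Z=0
after  2: x0=0xf7 x1=0xb2 x2=0x4e x3=0xc1 x4=0x73  N=1 Z=0
after  3: x0=0xf7 x1=0x36 x2=0x4e x3=0xc1 x4=0x73  N=0 Z=0
after  4: x0=0xf7 x1=0x36 x2=0x4e x3=0xc1 x4=0xf7  N=1 Z=0
after  5: x0=0xf7 x1=0x84 x2=0x4e x3=0xc1 x4=0xf7  N=1 Z=0
after  6: x0=0xf7 x1=0x84 x2=0xee x3=0xc1 x4=0xf7  N=1 Z=0
-- IRQ taken; context saved, return-PC = 7 --

K = 6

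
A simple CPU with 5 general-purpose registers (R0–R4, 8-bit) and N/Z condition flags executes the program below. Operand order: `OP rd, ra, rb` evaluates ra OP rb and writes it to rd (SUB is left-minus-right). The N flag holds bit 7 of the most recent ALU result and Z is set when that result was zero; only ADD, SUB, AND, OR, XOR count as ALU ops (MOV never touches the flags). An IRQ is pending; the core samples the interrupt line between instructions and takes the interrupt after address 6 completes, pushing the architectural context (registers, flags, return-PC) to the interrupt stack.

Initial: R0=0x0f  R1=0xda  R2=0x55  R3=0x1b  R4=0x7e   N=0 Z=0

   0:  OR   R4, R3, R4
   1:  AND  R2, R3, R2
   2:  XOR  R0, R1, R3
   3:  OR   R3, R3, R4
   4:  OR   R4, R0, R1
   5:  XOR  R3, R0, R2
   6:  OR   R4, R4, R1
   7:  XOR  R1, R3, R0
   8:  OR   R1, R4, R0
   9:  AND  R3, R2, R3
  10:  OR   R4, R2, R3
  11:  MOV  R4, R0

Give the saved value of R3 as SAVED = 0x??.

after  0: R0=0x0f R1=0xda R2=0x55 R3=0x1b R4=0x7f  N=0 Z=0
after  1: R0=0x0f R1=0xda R2=0x11 R3=0x1b R4=0x7f  N=0 Z=0
after  2: R0=0xc1 R1=0xda R2=0x11 R3=0x1b R4=0x7f  N=1 Z=0
after  3: R0=0xc1 R1=0xda R2=0x11 R3=0x7f R4=0x7f  N=0 Z=0
after  4: R0=0xc1 R1=0xda R2=0x11 R3=0x7f R4=0xdb  N=1 Z=0
after  5: R0=0xc1 R1=0xda R2=0x11 R3=0xd0 R4=0xdb  N=1 Z=0
after  6: R0=0xc1 R1=0xda R2=0x11 R3=0xd0 R4=0xdb  N=1 Z=0
-- IRQ taken; context saved, return-PC = 7 --

SAVED = 0xd0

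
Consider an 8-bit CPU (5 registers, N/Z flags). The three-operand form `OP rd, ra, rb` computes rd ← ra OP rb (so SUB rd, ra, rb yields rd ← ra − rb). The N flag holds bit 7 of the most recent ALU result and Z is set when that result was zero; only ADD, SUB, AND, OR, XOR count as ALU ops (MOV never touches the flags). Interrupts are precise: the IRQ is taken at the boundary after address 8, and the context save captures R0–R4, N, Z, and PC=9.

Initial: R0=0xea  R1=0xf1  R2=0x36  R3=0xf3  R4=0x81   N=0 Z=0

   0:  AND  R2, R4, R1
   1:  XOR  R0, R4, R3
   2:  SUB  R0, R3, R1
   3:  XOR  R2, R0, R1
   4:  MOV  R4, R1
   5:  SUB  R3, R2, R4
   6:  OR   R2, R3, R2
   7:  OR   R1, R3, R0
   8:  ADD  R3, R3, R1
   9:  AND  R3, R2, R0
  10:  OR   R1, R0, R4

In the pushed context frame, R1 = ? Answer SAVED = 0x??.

SAVED = 0x02

after  0: R0=0xea R1=0xf1 R2=0x81 R3=0xf3 R4=0x81  N=1 Z=0
after  1: R0=0x72 R1=0xf1 R2=0x81 R3=0xf3 R4=0x81  N=0 Z=0
after  2: R0=0x02 R1=0xf1 R2=0x81 R3=0xf3 R4=0x81  N=0 Z=0
after  3: R0=0x02 R1=0xf1 R2=0xf3 R3=0xf3 R4=0x81  N=1 Z=0
after  4: R0=0x02 R1=0xf1 R2=0xf3 R3=0xf3 R4=0xf1  N=1 Z=0
after  5: R0=0x02 R1=0xf1 R2=0xf3 R3=0x02 R4=0xf1  N=0 Z=0
after  6: R0=0x02 R1=0xf1 R2=0xf3 R3=0x02 R4=0xf1  N=1 Z=0
after  7: R0=0x02 R1=0x02 R2=0xf3 R3=0x02 R4=0xf1  N=0 Z=0
after  8: R0=0x02 R1=0x02 R2=0xf3 R3=0x04 R4=0xf1  N=0 Z=0
-- IRQ taken; context saved, return-PC = 9 --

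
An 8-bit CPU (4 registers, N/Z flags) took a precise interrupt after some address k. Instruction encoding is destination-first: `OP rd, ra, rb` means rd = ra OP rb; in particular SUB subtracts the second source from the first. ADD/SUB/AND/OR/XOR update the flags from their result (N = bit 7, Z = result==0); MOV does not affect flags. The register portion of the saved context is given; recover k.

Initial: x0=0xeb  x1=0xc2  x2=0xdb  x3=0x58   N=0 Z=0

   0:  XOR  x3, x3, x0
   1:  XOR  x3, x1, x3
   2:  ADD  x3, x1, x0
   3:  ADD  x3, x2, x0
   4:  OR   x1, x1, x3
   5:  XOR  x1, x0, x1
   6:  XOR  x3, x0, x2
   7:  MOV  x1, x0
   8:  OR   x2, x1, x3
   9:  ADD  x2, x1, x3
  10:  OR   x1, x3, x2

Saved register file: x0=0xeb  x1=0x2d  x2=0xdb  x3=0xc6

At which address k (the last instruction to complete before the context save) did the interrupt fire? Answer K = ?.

after  0: x0=0xeb x1=0xc2 x2=0xdb x3=0xb3  N=1 Z=0
after  1: x0=0xeb x1=0xc2 x2=0xdb x3=0x71  N=0 Z=0
after  2: x0=0xeb x1=0xc2 x2=0xdb x3=0xad  N=1 Z=0
after  3: x0=0xeb x1=0xc2 x2=0xdb x3=0xc6  N=1 Z=0
after  4: x0=0xeb x1=0xc6 x2=0xdb x3=0xc6  N=1 Z=0
after  5: x0=0xeb x1=0x2d x2=0xdb x3=0xc6  N=0 Z=0
-- IRQ taken; context saved, return-PC = 6 --

K = 5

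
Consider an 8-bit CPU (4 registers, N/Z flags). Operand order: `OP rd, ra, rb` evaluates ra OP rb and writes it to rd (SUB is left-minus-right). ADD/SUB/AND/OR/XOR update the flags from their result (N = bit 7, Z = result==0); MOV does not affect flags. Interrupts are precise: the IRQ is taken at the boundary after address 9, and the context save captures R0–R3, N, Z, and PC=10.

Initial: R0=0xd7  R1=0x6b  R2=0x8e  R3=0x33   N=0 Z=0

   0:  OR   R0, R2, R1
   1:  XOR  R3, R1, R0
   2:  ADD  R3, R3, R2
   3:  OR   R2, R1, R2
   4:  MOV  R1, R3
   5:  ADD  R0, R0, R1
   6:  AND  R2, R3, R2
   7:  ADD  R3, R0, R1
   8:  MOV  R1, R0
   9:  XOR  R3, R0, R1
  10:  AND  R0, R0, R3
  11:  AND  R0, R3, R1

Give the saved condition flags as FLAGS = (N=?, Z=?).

FLAGS = (N=0, Z=1)

after  0: R0=0xef R1=0x6b R2=0x8e R3=0x33  N=1 Z=0
after  1: R0=0xef R1=0x6b R2=0x8e R3=0x84  N=1 Z=0
after  2: R0=0xef R1=0x6b R2=0x8e R3=0x12  N=0 Z=0
after  3: R0=0xef R1=0x6b R2=0xef R3=0x12  N=1 Z=0
after  4: R0=0xef R1=0x12 R2=0xef R3=0x12  N=1 Z=0
after  5: R0=0x01 R1=0x12 R2=0xef R3=0x12  N=0 Z=0
after  6: R0=0x01 R1=0x12 R2=0x02 R3=0x12  N=0 Z=0
after  7: R0=0x01 R1=0x12 R2=0x02 R3=0x13  N=0 Z=0
after  8: R0=0x01 R1=0x01 R2=0x02 R3=0x13  N=0 Z=0
after  9: R0=0x01 R1=0x01 R2=0x02 R3=0x00  N=0 Z=1
-- IRQ taken; context saved, return-PC = 10 --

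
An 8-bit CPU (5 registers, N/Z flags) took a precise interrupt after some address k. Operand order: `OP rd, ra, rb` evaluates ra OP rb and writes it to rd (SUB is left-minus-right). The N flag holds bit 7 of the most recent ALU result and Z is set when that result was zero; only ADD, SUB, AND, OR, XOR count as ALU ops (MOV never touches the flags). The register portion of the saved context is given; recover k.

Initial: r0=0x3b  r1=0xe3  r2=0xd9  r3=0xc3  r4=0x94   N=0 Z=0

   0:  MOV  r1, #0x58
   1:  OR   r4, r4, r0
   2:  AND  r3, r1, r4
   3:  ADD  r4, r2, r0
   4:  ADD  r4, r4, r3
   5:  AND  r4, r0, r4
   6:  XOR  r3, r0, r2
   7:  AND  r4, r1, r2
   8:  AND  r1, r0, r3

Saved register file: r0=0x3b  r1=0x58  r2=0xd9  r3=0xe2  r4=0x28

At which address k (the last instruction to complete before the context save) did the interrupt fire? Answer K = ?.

after  0: r0=0x3b r1=0x58 r2=0xd9 r3=0xc3 r4=0x94  N=0 Z=0
after  1: r0=0x3b r1=0x58 r2=0xd9 r3=0xc3 r4=0xbf  N=1 Z=0
after  2: r0=0x3b r1=0x58 r2=0xd9 r3=0x18 r4=0xbf  N=0 Z=0
after  3: r0=0x3b r1=0x58 r2=0xd9 r3=0x18 r4=0x14  N=0 Z=0
after  4: r0=0x3b r1=0x58 r2=0xd9 r3=0x18 r4=0x2c  N=0 Z=0
after  5: r0=0x3b r1=0x58 r2=0xd9 r3=0x18 r4=0x28  N=0 Z=0
after  6: r0=0x3b r1=0x58 r2=0xd9 r3=0xe2 r4=0x28  N=1 Z=0
-- IRQ taken; context saved, return-PC = 7 --

K = 6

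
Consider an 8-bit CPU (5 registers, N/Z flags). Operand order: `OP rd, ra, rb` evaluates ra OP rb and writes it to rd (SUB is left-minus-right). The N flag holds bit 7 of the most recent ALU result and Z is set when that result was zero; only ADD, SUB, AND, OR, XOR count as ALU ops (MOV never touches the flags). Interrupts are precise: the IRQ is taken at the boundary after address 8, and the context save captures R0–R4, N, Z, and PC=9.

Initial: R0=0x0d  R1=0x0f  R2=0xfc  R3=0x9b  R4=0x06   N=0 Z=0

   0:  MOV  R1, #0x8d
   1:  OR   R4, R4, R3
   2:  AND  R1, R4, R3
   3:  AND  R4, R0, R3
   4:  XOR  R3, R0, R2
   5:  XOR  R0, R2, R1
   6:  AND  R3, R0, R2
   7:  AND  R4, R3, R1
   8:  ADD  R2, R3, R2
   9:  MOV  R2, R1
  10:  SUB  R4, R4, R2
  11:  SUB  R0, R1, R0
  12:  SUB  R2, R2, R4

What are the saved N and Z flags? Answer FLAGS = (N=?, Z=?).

FLAGS = (N=0, Z=0)

after  0: R0=0x0d R1=0x8d R2=0xfc R3=0x9b R4=0x06  N=0 Z=0
after  1: R0=0x0d R1=0x8d R2=0xfc R3=0x9b R4=0x9f  N=1 Z=0
after  2: R0=0x0d R1=0x9b R2=0xfc R3=0x9b R4=0x9f  N=1 Z=0
after  3: R0=0x0d R1=0x9b R2=0xfc R3=0x9b R4=0x09  N=0 Z=0
after  4: R0=0x0d R1=0x9b R2=0xfc R3=0xf1 R4=0x09  N=1 Z=0
after  5: R0=0x67 R1=0x9b R2=0xfc R3=0xf1 R4=0x09  N=0 Z=0
after  6: R0=0x67 R1=0x9b R2=0xfc R3=0x64 R4=0x09  N=0 Z=0
after  7: R0=0x67 R1=0x9b R2=0xfc R3=0x64 R4=0x00  N=0 Z=1
after  8: R0=0x67 R1=0x9b R2=0x60 R3=0x64 R4=0x00  N=0 Z=0
-- IRQ taken; context saved, return-PC = 9 --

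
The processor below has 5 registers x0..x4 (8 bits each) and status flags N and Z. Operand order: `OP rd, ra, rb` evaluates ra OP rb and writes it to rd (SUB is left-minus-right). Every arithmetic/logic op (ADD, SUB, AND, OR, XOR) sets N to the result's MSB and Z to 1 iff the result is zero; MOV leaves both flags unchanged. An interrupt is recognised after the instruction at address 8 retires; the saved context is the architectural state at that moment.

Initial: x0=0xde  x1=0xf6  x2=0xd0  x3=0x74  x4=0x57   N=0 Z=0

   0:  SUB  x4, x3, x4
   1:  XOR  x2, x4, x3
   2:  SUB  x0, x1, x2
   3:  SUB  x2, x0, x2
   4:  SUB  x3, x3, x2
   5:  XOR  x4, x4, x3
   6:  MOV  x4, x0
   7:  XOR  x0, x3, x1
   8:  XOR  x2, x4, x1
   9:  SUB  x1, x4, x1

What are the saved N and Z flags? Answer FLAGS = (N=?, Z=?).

after  0: x0=0xde x1=0xf6 x2=0xd0 x3=0x74 x4=0x1d  N=0 Z=0
after  1: x0=0xde x1=0xf6 x2=0x69 x3=0x74 x4=0x1d  N=0 Z=0
after  2: x0=0x8d x1=0xf6 x2=0x69 x3=0x74 x4=0x1d  N=1 Z=0
after  3: x0=0x8d x1=0xf6 x2=0x24 x3=0x74 x4=0x1d  N=0 Z=0
after  4: x0=0x8d x1=0xf6 x2=0x24 x3=0x50 x4=0x1d  N=0 Z=0
after  5: x0=0x8d x1=0xf6 x2=0x24 x3=0x50 x4=0x4d  N=0 Z=0
after  6: x0=0x8d x1=0xf6 x2=0x24 x3=0x50 x4=0x8d  N=0 Z=0
after  7: x0=0xa6 x1=0xf6 x2=0x24 x3=0x50 x4=0x8d  N=1 Z=0
after  8: x0=0xa6 x1=0xf6 x2=0x7b x3=0x50 x4=0x8d  N=0 Z=0
-- IRQ taken; context saved, return-PC = 9 --

FLAGS = (N=0, Z=0)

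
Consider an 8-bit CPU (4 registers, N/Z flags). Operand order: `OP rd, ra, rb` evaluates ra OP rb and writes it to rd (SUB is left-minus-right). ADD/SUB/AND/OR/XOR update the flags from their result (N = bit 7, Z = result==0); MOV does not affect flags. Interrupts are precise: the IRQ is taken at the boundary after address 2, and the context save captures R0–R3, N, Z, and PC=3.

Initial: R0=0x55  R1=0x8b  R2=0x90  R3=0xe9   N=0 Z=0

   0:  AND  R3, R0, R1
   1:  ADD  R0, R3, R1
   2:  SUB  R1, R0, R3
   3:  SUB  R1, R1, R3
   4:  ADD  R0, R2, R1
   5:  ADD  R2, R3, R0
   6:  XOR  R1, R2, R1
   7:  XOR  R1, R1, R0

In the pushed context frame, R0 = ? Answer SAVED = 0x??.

after  0: R0=0x55 R1=0x8b R2=0x90 R3=0x01  N=0 Z=0
after  1: R0=0x8c R1=0x8b R2=0x90 R3=0x01  N=1 Z=0
after  2: R0=0x8c R1=0x8b R2=0x90 R3=0x01  N=1 Z=0
-- IRQ taken; context saved, return-PC = 3 --

SAVED = 0x8c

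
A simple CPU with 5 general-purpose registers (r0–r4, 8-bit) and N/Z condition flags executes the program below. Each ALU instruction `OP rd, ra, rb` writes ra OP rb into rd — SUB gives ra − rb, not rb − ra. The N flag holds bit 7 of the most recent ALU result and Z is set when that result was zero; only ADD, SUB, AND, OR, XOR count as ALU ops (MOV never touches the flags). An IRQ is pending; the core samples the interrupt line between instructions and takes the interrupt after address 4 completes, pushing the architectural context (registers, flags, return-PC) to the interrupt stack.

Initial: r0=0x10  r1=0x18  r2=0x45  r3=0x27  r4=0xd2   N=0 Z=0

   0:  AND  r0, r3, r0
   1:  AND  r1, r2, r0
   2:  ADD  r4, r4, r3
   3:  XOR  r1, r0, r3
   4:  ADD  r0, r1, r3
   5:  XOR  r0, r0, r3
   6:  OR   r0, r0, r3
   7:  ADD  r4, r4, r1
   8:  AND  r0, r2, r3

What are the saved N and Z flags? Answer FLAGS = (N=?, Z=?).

after  0: r0=0x00 r1=0x18 r2=0x45 r3=0x27 r4=0xd2  N=0 Z=1
after  1: r0=0x00 r1=0x00 r2=0x45 r3=0x27 r4=0xd2  N=0 Z=1
after  2: r0=0x00 r1=0x00 r2=0x45 r3=0x27 r4=0xf9  N=1 Z=0
after  3: r0=0x00 r1=0x27 r2=0x45 r3=0x27 r4=0xf9  N=0 Z=0
after  4: r0=0x4e r1=0x27 r2=0x45 r3=0x27 r4=0xf9  N=0 Z=0
-- IRQ taken; context saved, return-PC = 5 --

FLAGS = (N=0, Z=0)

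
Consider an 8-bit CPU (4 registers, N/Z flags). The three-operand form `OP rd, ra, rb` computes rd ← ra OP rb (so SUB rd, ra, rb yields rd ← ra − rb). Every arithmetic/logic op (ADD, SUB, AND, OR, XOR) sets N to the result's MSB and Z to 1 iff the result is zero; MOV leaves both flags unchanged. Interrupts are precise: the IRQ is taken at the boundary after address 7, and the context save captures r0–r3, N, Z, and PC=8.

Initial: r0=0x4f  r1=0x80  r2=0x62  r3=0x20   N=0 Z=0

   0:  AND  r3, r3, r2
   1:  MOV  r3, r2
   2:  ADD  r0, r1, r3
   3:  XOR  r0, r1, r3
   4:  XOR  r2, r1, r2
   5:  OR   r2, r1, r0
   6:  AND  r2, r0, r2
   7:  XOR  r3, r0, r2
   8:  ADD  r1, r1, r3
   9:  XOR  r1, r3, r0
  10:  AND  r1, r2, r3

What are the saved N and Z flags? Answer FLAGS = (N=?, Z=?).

FLAGS = (N=0, Z=1)

after  0: r0=0x4f r1=0x80 r2=0x62 r3=0x20  N=0 Z=0
after  1: r0=0x4f r1=0x80 r2=0x62 r3=0x62  N=0 Z=0
after  2: r0=0xe2 r1=0x80 r2=0x62 r3=0x62  N=1 Z=0
after  3: r0=0xe2 r1=0x80 r2=0x62 r3=0x62  N=1 Z=0
after  4: r0=0xe2 r1=0x80 r2=0xe2 r3=0x62  N=1 Z=0
after  5: r0=0xe2 r1=0x80 r2=0xe2 r3=0x62  N=1 Z=0
after  6: r0=0xe2 r1=0x80 r2=0xe2 r3=0x62  N=1 Z=0
after  7: r0=0xe2 r1=0x80 r2=0xe2 r3=0x00  N=0 Z=1
-- IRQ taken; context saved, return-PC = 8 --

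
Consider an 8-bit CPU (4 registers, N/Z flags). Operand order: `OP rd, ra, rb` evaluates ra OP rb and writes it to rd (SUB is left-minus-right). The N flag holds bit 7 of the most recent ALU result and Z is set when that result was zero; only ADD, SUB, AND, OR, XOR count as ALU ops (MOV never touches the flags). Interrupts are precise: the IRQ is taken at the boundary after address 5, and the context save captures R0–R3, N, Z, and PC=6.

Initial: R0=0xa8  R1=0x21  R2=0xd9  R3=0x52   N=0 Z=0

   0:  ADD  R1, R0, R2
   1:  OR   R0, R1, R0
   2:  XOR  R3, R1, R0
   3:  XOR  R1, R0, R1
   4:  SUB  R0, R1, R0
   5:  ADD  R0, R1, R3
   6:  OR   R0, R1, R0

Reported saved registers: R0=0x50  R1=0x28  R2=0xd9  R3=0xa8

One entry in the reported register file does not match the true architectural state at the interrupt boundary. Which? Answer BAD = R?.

after  0: R0=0xa8 R1=0x81 R2=0xd9 R3=0x52  N=1 Z=0
after  1: R0=0xa9 R1=0x81 R2=0xd9 R3=0x52  N=1 Z=0
after  2: R0=0xa9 R1=0x81 R2=0xd9 R3=0x28  N=0 Z=0
after  3: R0=0xa9 R1=0x28 R2=0xd9 R3=0x28  N=0 Z=0
after  4: R0=0x7f R1=0x28 R2=0xd9 R3=0x28  N=0 Z=0
after  5: R0=0x50 R1=0x28 R2=0xd9 R3=0x28  N=0 Z=0
-- IRQ taken; context saved, return-PC = 6 --
mismatch: R3: reported 0xa8 vs actual 0x28

BAD = R3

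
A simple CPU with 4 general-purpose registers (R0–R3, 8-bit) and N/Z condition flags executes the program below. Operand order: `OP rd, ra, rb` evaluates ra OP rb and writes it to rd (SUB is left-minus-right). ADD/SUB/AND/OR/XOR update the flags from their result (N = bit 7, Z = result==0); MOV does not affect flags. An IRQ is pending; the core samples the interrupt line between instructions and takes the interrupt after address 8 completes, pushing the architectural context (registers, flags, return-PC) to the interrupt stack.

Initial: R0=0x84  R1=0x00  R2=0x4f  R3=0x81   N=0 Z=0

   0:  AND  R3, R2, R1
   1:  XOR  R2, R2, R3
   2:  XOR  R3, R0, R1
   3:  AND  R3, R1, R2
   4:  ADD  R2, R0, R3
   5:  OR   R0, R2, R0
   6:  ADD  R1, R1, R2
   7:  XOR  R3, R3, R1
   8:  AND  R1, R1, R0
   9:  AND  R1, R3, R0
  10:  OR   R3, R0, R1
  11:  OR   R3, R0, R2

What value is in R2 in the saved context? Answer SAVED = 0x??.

after  0: R0=0x84 R1=0x00 R2=0x4f R3=0x00  N=0 Z=1
after  1: R0=0x84 R1=0x00 R2=0x4f R3=0x00  N=0 Z=0
after  2: R0=0x84 R1=0x00 R2=0x4f R3=0x84  N=1 Z=0
after  3: R0=0x84 R1=0x00 R2=0x4f R3=0x00  N=0 Z=1
after  4: R0=0x84 R1=0x00 R2=0x84 R3=0x00  N=1 Z=0
after  5: R0=0x84 R1=0x00 R2=0x84 R3=0x00  N=1 Z=0
after  6: R0=0x84 R1=0x84 R2=0x84 R3=0x00  N=1 Z=0
after  7: R0=0x84 R1=0x84 R2=0x84 R3=0x84  N=1 Z=0
after  8: R0=0x84 R1=0x84 R2=0x84 R3=0x84  N=1 Z=0
-- IRQ taken; context saved, return-PC = 9 --

SAVED = 0x84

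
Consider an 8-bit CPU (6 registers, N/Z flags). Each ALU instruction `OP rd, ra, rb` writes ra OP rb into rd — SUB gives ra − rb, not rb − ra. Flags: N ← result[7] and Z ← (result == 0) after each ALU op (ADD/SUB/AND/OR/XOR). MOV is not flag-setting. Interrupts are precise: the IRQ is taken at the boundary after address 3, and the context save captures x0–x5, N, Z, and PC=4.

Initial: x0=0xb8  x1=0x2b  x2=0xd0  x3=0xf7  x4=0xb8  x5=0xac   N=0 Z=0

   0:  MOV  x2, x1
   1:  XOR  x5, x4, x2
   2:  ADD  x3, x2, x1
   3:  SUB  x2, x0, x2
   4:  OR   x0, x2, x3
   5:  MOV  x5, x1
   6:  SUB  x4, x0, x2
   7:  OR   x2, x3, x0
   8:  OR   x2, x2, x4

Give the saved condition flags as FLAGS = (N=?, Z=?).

after  0: x0=0xb8 x1=0x2b x2=0x2b x3=0xf7 x4=0xb8 x5=0xac  N=0 Z=0
after  1: x0=0xb8 x1=0x2b x2=0x2b x3=0xf7 x4=0xb8 x5=0x93  N=1 Z=0
after  2: x0=0xb8 x1=0x2b x2=0x2b x3=0x56 x4=0xb8 x5=0x93  N=0 Z=0
after  3: x0=0xb8 x1=0x2b x2=0x8d x3=0x56 x4=0xb8 x5=0x93  N=1 Z=0
-- IRQ taken; context saved, return-PC = 4 --

FLAGS = (N=1, Z=0)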